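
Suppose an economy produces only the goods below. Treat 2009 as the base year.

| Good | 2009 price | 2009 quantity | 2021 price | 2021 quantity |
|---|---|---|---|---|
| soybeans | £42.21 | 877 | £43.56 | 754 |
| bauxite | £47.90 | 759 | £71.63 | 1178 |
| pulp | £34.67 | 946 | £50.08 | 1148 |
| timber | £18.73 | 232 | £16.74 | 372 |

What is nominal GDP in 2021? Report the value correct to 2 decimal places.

£180943.50

Nominal GDP 2021 = Σ (p_2021 × q_2021) = 43.56·754 + 71.63·1178 + 50.08·1148 + 16.74·372 = 180943.50.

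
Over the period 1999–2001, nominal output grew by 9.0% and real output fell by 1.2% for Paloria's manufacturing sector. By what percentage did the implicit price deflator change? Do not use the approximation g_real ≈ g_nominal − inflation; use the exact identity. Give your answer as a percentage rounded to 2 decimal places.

10.32%

(1 + g_nom) = (1 + g_real)(1 + π), so π = 1.0900 / 0.9880 − 1 = 0.10324.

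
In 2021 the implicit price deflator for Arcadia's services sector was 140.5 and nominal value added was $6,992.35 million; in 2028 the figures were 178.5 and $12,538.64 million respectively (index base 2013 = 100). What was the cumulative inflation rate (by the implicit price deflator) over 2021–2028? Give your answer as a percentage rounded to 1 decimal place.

Price-level change = 178.5 / 140.5 − 1 = 0.2705.

27.0%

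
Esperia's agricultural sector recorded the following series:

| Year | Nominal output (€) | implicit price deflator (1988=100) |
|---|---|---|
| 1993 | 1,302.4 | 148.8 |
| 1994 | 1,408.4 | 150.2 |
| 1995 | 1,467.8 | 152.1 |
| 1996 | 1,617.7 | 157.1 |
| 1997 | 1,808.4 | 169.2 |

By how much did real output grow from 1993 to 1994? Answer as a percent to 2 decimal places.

7.13%

Real output 1993 = 1302.4/1.488 = 875.27.
Real output 1994 = 1408.4/1.502 = 937.68.
Change = 937.68/875.27 − 1 = 0.0713.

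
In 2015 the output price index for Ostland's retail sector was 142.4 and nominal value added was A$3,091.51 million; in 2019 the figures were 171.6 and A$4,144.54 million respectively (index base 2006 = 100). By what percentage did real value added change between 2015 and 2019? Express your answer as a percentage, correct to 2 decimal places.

Deflate each year: 2015 → 3091.51/1.424 = 2171.00; 2019 → 4144.54/1.716 = 2415.23.
So real value added changed by 2415.23/2171.00 − 1 = 0.1125, i.e. 11.25%.

11.25%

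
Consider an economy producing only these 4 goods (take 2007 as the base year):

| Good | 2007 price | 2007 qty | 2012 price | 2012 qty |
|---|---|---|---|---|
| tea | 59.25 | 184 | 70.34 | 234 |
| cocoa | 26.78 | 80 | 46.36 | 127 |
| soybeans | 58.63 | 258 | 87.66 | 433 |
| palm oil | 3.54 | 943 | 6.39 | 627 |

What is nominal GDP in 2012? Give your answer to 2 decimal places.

64310.59

Nominal GDP 2012 = Σ (p_2012 × q_2012) = 70.34·234 + 46.36·127 + 87.66·433 + 6.39·627 = 64310.59.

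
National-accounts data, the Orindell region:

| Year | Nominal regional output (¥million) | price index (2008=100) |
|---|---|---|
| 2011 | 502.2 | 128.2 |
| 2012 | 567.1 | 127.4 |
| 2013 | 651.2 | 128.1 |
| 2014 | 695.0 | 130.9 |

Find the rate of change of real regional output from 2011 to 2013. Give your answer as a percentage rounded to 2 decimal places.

29.77%

Real regional output 2011 = 502.2/1.282 = 391.73.
Real regional output 2013 = 651.2/1.281 = 508.35.
Change = 508.35/391.73 − 1 = 0.2977.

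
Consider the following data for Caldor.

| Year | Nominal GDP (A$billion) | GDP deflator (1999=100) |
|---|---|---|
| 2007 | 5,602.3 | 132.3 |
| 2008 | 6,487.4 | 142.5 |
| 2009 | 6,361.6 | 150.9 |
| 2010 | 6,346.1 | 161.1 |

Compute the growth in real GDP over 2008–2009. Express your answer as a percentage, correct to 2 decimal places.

Real GDP 2008 = 6487.4/1.425 = 4552.56.
Real GDP 2009 = 6361.6/1.509 = 4215.77.
Change = 4215.77/4552.56 − 1 = -0.0740.

-7.40%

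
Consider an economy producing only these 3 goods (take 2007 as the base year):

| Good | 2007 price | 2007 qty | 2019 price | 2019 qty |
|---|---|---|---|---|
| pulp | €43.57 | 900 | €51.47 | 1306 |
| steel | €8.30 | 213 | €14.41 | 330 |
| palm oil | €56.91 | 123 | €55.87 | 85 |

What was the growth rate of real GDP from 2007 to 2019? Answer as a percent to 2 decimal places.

Real GDP 2007 = Nominal GDP 2007 = 43.57·900 + 8.30·213 + 56.91·123 = 47980.83.
Real GDP 2019 (at 2007 prices) = 43.57·1306 + 8.30·330 + 56.91·85 = 64478.77.
Real growth = 64478.77/47980.83 − 1 = 0.3438.

34.38%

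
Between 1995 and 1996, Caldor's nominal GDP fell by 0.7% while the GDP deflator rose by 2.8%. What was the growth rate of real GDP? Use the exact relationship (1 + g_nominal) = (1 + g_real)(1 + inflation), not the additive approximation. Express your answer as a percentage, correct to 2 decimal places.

(1 + g_nom) = (1 + g_real)(1 + π), so g_real = 0.9930 / 1.0280 − 1 = -0.03405.

-3.40%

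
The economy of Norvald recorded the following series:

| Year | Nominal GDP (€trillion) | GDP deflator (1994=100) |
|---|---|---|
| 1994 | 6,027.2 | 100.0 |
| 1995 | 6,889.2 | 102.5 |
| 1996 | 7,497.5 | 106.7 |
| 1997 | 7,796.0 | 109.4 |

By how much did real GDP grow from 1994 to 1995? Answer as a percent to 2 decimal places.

Real GDP 1994 = 6027.2/1.000 = 6027.20.
Real GDP 1995 = 6889.2/1.025 = 6721.17.
Change = 6721.17/6027.20 − 1 = 0.1151.

11.51%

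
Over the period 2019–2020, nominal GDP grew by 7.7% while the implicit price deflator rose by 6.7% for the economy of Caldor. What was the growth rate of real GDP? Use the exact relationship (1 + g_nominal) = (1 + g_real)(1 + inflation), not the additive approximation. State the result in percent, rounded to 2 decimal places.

0.94%

(1 + g_nom) = (1 + g_real)(1 + π), so g_real = 1.0770 / 1.0670 − 1 = 0.00937.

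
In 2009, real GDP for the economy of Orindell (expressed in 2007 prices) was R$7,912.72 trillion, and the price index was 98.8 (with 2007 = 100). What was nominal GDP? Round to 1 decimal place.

R$7,817.8 trillion

Nominal GDP = Real × (price index/100) = 7912.72 × 0.988 = 7817.77.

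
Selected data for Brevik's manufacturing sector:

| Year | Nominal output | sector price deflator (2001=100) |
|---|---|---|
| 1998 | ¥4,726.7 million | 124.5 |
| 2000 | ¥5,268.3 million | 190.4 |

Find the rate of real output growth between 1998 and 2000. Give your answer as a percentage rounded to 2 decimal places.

Real output 1998 = 4726.7 / 1.245 = 3796.55.
Real output 2000 = 5268.3 / 1.904 = 2766.96.
Real growth = 2766.96 / 3796.55 − 1 = -0.2712.

-27.12%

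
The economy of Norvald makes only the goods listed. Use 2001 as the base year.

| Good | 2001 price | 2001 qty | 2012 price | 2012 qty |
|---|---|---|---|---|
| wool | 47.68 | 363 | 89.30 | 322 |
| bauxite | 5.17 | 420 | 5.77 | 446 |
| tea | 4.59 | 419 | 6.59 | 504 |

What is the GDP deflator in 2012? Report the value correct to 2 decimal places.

Nominal GDP 2012 = 89.30·322 + 5.77·446 + 6.59·504 = 34649.38.
Real GDP 2012 (at 2001 prices) = 47.68·322 + 5.17·446 + 4.59·504 = 19972.14.
Deflator = Nominal/Real × 100 = 34649.38/19972.14 × 100 = 173.489.

173.49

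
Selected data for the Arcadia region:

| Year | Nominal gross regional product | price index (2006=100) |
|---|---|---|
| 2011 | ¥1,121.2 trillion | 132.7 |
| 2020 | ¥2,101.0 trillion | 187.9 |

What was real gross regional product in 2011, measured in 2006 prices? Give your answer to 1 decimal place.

¥844.9 trillion

Real gross regional product = Nominal / (price index/100) = 1121.2 / 1.327 = 844.91.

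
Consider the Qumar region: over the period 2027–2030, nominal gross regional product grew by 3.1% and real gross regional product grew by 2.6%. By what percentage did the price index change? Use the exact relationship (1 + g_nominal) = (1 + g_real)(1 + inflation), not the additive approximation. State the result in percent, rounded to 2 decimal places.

0.49%

(1 + g_nom) = (1 + g_real)(1 + π), so π = 1.0310 / 1.0260 − 1 = 0.00487.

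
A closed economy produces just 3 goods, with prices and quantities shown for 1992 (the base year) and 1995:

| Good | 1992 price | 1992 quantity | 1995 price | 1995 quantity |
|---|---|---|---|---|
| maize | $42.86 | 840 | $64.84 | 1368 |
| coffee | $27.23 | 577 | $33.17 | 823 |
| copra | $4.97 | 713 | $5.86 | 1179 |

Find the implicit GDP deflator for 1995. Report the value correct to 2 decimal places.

141.43

Nominal GDP 1995 = 64.84·1368 + 33.17·823 + 5.86·1179 = 122908.97.
Real GDP 1995 (at 1992 prices) = 42.86·1368 + 27.23·823 + 4.97·1179 = 86902.40.
Deflator = Nominal/Real × 100 = 122908.97/86902.40 × 100 = 141.433.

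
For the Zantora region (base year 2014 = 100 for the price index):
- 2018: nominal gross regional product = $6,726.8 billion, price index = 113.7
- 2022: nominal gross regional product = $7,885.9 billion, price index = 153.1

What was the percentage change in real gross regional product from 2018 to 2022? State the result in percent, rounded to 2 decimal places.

Deflate each year: 2018 → 6726.8/1.137 = 5916.27; 2022 → 7885.9/1.531 = 5150.82.
So real gross regional product changed by 5150.82/5916.27 − 1 = -0.1294, i.e. -12.94%.

-12.94%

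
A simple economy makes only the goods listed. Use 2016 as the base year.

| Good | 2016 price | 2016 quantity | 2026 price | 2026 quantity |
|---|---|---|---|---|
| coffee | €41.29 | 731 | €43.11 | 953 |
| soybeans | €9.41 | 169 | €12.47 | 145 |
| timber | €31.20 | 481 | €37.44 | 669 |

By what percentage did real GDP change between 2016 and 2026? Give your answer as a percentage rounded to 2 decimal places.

Real GDP 2016 = Nominal GDP 2016 = 41.29·731 + 9.41·169 + 31.20·481 = 46780.48.
Real GDP 2026 (at 2016 prices) = 41.29·953 + 9.41·145 + 31.20·669 = 61586.62.
Real growth = 61586.62/46780.48 − 1 = 0.3165.

31.65%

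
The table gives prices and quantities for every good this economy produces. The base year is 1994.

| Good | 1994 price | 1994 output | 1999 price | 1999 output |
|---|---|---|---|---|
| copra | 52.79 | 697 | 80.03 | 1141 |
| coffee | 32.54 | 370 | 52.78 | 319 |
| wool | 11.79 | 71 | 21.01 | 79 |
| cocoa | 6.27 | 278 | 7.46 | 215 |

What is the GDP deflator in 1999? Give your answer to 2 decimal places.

152.85

Nominal GDP 1999 = 80.03·1141 + 52.78·319 + 21.01·79 + 7.46·215 = 111414.74.
Real GDP 1999 (at 1994 prices) = 52.79·1141 + 32.54·319 + 11.79·79 + 6.27·215 = 72893.11.
Deflator = Nominal/Real × 100 = 111414.74/72893.11 × 100 = 152.847.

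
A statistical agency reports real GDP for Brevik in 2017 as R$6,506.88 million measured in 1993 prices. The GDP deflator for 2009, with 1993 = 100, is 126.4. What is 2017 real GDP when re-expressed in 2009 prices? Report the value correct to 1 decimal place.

R$8,224.7 million

Real GDP in 2009 prices = Real GDP in 1993 prices × (P_2009/P_1993) = 6506.88 × 1.264 = 8224.70.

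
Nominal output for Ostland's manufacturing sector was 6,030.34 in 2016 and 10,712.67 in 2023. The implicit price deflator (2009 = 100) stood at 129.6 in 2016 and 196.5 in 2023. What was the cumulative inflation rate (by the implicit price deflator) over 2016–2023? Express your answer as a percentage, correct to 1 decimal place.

Price-level change = 196.5 / 129.6 − 1 = 0.5162.

51.6%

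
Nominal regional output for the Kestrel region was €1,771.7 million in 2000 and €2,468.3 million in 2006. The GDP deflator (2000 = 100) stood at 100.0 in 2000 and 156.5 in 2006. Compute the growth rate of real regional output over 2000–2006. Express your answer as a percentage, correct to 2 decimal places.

-10.98%

Real regional output 2000 = 1771.7 / 1.000 = 1771.70.
Real regional output 2006 = 2468.3 / 1.565 = 1577.19.
Real growth = 1577.19 / 1771.70 − 1 = -0.1098.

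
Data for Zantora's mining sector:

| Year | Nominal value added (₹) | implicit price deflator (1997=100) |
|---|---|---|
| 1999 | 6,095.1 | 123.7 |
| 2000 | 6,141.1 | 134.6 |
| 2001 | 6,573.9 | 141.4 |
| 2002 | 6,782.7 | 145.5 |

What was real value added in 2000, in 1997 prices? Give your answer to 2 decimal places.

₹4,562.48

Real value added 2000 = 6141.1 / 1.346 = 4562.48.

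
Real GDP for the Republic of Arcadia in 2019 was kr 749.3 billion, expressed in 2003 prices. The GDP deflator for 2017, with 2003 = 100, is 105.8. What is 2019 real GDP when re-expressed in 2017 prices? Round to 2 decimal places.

Real GDP in 2017 prices = Real GDP in 2003 prices × (P_2017/P_2003) = 749.3 × 1.058 = 792.76.

kr 792.76 billion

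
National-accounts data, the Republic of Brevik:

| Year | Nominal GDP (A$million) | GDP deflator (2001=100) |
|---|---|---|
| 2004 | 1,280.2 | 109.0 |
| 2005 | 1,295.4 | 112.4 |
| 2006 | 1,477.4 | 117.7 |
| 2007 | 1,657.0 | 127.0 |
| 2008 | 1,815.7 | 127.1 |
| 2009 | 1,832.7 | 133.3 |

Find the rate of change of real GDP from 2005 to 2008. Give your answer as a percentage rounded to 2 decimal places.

23.95%

Real GDP 2005 = 1295.4/1.124 = 1152.49.
Real GDP 2008 = 1815.7/1.271 = 1428.56.
Change = 1428.56/1152.49 − 1 = 0.2395.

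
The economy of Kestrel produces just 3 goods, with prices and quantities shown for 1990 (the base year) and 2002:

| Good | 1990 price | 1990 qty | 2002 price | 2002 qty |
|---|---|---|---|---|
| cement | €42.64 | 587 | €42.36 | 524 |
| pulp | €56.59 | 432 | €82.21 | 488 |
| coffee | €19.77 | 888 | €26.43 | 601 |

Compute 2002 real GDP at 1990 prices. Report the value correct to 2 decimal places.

€61841.05

Real GDP 2002 = Σ (p_1990 × q_2002) = 42.64·524 + 56.59·488 + 19.77·601 = 61841.05.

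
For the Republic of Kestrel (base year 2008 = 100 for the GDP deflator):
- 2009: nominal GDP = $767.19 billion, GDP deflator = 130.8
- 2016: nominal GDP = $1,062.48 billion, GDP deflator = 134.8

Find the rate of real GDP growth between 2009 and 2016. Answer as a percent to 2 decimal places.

34.38%

Real GDP 2009 = 767.19 / 1.308 = 586.54.
Real GDP 2016 = 1062.48 / 1.348 = 788.19.
Real growth = 788.19 / 586.54 − 1 = 0.3438.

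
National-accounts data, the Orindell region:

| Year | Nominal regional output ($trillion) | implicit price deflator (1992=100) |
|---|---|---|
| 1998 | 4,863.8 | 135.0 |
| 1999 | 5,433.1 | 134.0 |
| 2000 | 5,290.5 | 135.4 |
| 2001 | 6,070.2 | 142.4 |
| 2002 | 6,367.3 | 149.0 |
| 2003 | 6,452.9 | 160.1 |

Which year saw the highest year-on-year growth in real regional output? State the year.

1999: real = 5433.1/1.340 = 4054.55; growth vs 1998 (3602.81) = 12.54%.
2000: real = 5290.5/1.354 = 3907.31; growth vs 1999 (4054.55) = -3.63%.
2001: real = 6070.2/1.424 = 4262.78; growth vs 2000 (3907.31) = 9.10%.
2002: real = 6367.3/1.490 = 4273.36; growth vs 2001 (4262.78) = 0.25%.
2003: real = 6452.9/1.601 = 4030.54; growth vs 2002 (4273.36) = -5.68%.

1999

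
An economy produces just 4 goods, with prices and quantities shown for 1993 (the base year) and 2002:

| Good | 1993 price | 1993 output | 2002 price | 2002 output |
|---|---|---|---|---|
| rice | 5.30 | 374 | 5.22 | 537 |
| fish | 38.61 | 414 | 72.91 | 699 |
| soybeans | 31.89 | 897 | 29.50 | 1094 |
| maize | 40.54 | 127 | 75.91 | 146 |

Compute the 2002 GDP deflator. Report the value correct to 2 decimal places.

Nominal GDP 2002 = 5.22·537 + 72.91·699 + 29.50·1094 + 75.91·146 = 97123.09.
Real GDP 2002 (at 1993 prices) = 5.30·537 + 38.61·699 + 31.89·1094 + 40.54·146 = 70640.99.
Deflator = Nominal/Real × 100 = 97123.09/70640.99 × 100 = 137.488.

137.49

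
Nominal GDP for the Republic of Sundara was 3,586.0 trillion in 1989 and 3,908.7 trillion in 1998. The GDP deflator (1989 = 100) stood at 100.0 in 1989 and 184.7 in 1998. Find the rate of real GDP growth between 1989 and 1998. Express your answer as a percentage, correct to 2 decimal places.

Real GDP 1989 = 3586.0 / 1.000 = 3586.00.
Real GDP 1998 = 3908.7 / 1.847 = 2116.24.
Real growth = 2116.24 / 3586.00 − 1 = -0.4099.

-40.99%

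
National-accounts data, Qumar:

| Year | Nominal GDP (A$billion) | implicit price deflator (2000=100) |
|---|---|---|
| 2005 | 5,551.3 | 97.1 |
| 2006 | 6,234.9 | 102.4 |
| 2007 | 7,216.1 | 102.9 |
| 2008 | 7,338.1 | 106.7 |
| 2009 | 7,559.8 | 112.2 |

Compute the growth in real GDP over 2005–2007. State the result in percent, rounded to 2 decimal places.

22.66%

Real GDP 2005 = 5551.3/0.971 = 5717.10.
Real GDP 2007 = 7216.1/1.029 = 7012.73.
Change = 7012.73/5717.10 − 1 = 0.2266.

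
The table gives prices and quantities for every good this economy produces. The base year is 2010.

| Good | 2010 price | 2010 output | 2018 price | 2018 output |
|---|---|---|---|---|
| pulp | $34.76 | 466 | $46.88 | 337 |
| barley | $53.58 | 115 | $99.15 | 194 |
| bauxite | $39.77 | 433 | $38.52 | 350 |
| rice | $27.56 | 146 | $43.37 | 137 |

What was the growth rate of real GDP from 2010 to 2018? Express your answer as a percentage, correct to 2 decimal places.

-8.72%

Real GDP 2010 = Nominal GDP 2010 = 34.76·466 + 53.58·115 + 39.77·433 + 27.56·146 = 43604.03.
Real GDP 2018 (at 2010 prices) = 34.76·337 + 53.58·194 + 39.77·350 + 27.56·137 = 39803.86.
Real growth = 39803.86/43604.03 − 1 = -0.0872.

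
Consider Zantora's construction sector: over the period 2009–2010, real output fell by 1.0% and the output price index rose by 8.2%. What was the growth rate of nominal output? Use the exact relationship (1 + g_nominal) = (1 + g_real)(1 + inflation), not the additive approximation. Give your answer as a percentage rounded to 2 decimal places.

(1 + g_nom) = (1 + g_real)(1 + π) = 0.9900 × 1.0820 = 1.07118.

7.12%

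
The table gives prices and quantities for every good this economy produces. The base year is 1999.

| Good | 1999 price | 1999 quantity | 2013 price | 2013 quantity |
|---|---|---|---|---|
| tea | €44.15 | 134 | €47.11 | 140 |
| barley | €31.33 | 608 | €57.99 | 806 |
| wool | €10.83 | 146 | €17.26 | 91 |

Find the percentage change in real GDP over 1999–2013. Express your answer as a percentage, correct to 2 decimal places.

Real GDP 1999 = Nominal GDP 1999 = 44.15·134 + 31.33·608 + 10.83·146 = 26545.92.
Real GDP 2013 (at 1999 prices) = 44.15·140 + 31.33·806 + 10.83·91 = 32418.51.
Real growth = 32418.51/26545.92 − 1 = 0.2212.

22.12%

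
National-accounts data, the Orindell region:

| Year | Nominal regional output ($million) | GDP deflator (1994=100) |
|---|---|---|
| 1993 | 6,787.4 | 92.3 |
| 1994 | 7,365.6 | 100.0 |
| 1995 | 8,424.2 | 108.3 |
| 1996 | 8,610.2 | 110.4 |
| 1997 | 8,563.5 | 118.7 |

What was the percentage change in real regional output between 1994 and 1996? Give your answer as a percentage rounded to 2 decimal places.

5.89%

Real regional output 1994 = 7365.6/1.000 = 7365.60.
Real regional output 1996 = 8610.2/1.104 = 7799.09.
Change = 7799.09/7365.60 − 1 = 0.0589.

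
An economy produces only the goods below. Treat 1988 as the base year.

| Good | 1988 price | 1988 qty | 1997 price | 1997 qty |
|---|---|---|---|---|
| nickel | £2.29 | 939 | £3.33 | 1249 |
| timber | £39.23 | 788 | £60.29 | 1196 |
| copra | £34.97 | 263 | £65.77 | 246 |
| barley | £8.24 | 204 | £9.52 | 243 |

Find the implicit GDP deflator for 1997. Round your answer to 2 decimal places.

156.93

Nominal GDP 1997 = 3.33·1249 + 60.29·1196 + 65.77·246 + 9.52·243 = 94758.79.
Real GDP 1997 (at 1988 prices) = 2.29·1249 + 39.23·1196 + 34.97·246 + 8.24·243 = 60384.23.
Deflator = Nominal/Real × 100 = 94758.79/60384.23 × 100 = 156.926.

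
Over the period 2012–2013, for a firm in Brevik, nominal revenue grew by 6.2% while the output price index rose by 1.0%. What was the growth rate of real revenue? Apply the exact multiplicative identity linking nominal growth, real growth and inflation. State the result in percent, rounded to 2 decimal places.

(1 + g_nom) = (1 + g_real)(1 + π), so g_real = 1.0620 / 1.0100 − 1 = 0.05149.

5.15%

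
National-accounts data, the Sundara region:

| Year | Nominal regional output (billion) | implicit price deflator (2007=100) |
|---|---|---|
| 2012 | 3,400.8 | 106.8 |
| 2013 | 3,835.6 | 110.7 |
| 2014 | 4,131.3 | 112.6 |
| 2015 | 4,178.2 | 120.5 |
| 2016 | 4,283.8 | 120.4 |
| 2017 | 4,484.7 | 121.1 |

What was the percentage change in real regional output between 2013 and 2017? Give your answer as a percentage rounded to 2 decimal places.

6.88%

Real regional output 2013 = 3835.6/1.107 = 3464.86.
Real regional output 2017 = 4484.7/1.211 = 3703.30.
Change = 3703.30/3464.86 − 1 = 0.0688.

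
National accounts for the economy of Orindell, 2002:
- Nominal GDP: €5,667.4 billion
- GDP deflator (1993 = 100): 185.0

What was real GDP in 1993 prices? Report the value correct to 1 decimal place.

Real GDP = Nominal / (GDP deflator/100) = 5667.4 / 1.850 = 3063.46.

€3,063.5 billion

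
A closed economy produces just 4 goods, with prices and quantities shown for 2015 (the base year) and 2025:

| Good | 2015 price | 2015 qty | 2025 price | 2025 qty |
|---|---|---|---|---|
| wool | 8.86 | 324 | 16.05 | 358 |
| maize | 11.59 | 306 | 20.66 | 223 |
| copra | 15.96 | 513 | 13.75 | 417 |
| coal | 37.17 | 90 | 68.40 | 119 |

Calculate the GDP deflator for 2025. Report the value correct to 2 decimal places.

Nominal GDP 2025 = 16.05·358 + 20.66·223 + 13.75·417 + 68.40·119 = 24226.43.
Real GDP 2025 (at 2015 prices) = 8.86·358 + 11.59·223 + 15.96·417 + 37.17·119 = 16835.00.
Deflator = Nominal/Real × 100 = 24226.43/16835.00 × 100 = 143.905.

143.91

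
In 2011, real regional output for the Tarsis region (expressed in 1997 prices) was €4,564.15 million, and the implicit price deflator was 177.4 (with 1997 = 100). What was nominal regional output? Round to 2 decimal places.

€8,096.80 million

Nominal regional output = Real × (implicit price deflator/100) = 4564.15 × 1.774 = 8096.80.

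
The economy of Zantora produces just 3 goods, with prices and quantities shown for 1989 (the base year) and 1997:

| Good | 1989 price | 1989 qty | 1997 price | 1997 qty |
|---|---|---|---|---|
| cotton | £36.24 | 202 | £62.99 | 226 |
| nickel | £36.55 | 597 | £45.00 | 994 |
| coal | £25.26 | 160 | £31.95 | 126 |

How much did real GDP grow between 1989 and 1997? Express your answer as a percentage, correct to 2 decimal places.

43.76%

Real GDP 1989 = Nominal GDP 1989 = 36.24·202 + 36.55·597 + 25.26·160 = 33182.43.
Real GDP 1997 (at 1989 prices) = 36.24·226 + 36.55·994 + 25.26·126 = 47703.70.
Real growth = 47703.70/33182.43 − 1 = 0.4376.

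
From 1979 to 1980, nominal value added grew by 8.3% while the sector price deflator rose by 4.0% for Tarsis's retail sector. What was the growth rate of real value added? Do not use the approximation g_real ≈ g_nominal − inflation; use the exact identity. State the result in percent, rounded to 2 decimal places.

4.13%

(1 + g_nom) = (1 + g_real)(1 + π), so g_real = 1.0830 / 1.0400 − 1 = 0.04135.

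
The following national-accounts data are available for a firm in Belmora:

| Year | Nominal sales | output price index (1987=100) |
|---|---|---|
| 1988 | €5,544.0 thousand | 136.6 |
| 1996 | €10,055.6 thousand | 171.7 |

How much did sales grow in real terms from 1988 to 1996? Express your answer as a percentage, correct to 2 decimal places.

Deflate each year: 1988 → 5544.0/1.366 = 4058.57; 1996 → 10055.6/1.717 = 5856.49.
So real sales changed by 5856.49/4058.57 − 1 = 0.4430, i.e. 44.30%.

44.30%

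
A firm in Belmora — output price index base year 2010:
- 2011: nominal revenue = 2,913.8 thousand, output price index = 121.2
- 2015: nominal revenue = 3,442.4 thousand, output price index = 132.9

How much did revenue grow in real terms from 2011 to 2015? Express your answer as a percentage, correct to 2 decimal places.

Real revenue 2011 = 2913.8 / 1.212 = 2404.13.
Real revenue 2015 = 3442.4 / 1.329 = 2590.22.
Real growth = 2590.22 / 2404.13 − 1 = 0.0774.

7.74%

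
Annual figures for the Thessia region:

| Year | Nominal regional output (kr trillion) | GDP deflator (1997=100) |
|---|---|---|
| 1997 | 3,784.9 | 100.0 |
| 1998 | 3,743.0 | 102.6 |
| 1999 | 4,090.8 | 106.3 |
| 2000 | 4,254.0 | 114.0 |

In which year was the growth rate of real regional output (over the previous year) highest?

1999

1998: real = 3743.0/1.026 = 3648.15; growth vs 1997 (3784.90) = -3.61%.
1999: real = 4090.8/1.063 = 3848.35; growth vs 1998 (3648.15) = 5.49%.
2000: real = 4254.0/1.140 = 3731.58; growth vs 1999 (3848.35) = -3.03%.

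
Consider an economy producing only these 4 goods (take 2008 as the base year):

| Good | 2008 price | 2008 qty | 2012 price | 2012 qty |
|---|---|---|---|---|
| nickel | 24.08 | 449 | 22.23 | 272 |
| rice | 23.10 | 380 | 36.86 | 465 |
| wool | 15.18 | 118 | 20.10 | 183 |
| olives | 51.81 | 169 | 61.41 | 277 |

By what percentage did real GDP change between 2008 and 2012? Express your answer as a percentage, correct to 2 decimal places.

14.21%

Real GDP 2008 = Nominal GDP 2008 = 24.08·449 + 23.10·380 + 15.18·118 + 51.81·169 = 30137.05.
Real GDP 2012 (at 2008 prices) = 24.08·272 + 23.10·465 + 15.18·183 + 51.81·277 = 34420.57.
Real growth = 34420.57/30137.05 − 1 = 0.1421.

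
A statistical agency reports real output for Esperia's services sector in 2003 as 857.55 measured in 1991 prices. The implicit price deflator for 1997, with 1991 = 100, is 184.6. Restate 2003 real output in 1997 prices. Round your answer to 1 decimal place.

1,583.0

Real output in 1997 prices = Real output in 1991 prices × (P_1997/P_1991) = 857.55 × 1.846 = 1583.04.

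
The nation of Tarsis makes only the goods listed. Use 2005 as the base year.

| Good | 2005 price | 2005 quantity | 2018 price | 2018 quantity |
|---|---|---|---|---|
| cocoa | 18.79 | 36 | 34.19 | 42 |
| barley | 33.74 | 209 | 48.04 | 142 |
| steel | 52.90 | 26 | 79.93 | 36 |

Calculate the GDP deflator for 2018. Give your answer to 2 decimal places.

Nominal GDP 2018 = 34.19·42 + 48.04·142 + 79.93·36 = 11135.14.
Real GDP 2018 (at 2005 prices) = 18.79·42 + 33.74·142 + 52.90·36 = 7484.66.
Deflator = Nominal/Real × 100 = 11135.14/7484.66 × 100 = 148.773.

148.77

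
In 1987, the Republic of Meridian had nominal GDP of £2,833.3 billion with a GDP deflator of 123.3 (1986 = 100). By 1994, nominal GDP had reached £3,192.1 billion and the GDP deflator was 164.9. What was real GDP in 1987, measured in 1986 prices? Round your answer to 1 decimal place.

Real GDP = Nominal / (GDP deflator/100) = 2833.3 / 1.233 = 2297.89.

£2,297.9 billion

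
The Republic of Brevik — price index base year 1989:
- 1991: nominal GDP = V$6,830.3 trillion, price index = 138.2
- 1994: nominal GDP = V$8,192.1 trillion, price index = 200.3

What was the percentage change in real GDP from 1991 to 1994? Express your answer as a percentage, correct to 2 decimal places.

-17.25%

Real GDP 1991 = 6830.3 / 1.382 = 4942.33.
Real GDP 1994 = 8192.1 / 2.003 = 4089.92.
Real growth = 4089.92 / 4942.33 − 1 = -0.1725.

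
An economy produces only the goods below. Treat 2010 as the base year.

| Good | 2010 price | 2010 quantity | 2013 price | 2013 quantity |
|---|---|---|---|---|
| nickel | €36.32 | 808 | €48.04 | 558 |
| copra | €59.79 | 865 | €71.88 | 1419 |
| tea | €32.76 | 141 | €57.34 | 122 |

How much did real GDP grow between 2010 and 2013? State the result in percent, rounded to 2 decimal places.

Real GDP 2010 = Nominal GDP 2010 = 36.32·808 + 59.79·865 + 32.76·141 = 85684.07.
Real GDP 2013 (at 2010 prices) = 36.32·558 + 59.79·1419 + 32.76·122 = 109105.29.
Real growth = 109105.29/85684.07 − 1 = 0.2733.

27.33%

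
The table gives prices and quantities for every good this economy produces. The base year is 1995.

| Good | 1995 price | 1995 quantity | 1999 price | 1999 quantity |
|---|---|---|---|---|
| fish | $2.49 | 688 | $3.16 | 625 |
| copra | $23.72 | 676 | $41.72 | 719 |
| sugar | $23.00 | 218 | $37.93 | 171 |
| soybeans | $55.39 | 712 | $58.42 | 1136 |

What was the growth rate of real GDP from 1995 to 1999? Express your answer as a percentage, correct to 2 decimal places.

37.41%

Real GDP 1995 = Nominal GDP 1995 = 2.49·688 + 23.72·676 + 23.00·218 + 55.39·712 = 62199.52.
Real GDP 1999 (at 1995 prices) = 2.49·625 + 23.72·719 + 23.00·171 + 55.39·1136 = 85466.97.
Real growth = 85466.97/62199.52 − 1 = 0.3741.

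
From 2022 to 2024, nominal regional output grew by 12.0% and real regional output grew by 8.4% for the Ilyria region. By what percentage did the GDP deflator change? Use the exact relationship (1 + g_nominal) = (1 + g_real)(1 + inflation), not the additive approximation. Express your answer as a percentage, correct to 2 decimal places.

3.32%

(1 + g_nom) = (1 + g_real)(1 + π), so π = 1.1200 / 1.0840 − 1 = 0.03321.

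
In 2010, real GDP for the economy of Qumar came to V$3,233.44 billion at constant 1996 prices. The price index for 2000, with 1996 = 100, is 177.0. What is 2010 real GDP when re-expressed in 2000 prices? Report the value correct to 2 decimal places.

V$5,723.19 billion

Real GDP in 2000 prices = Real GDP in 1996 prices × (P_2000/P_1996) = 3233.44 × 1.770 = 5723.19.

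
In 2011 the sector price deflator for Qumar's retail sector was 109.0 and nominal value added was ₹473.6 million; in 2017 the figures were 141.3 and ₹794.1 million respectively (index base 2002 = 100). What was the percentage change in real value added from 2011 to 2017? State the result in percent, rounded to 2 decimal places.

29.34%

Deflate each year: 2011 → 473.6/1.090 = 434.50; 2017 → 794.1/1.413 = 562.00.
So real value added changed by 562.00/434.50 − 1 = 0.2934, i.e. 29.34%.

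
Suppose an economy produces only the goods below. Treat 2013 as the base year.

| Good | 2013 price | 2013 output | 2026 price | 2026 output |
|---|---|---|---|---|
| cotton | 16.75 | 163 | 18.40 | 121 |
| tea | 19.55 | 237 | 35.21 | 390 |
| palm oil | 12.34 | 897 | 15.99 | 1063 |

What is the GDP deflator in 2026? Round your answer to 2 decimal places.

Nominal GDP 2026 = 18.40·121 + 35.21·390 + 15.99·1063 = 32955.67.
Real GDP 2026 (at 2013 prices) = 16.75·121 + 19.55·390 + 12.34·1063 = 22768.67.
Deflator = Nominal/Real × 100 = 32955.67/22768.67 × 100 = 144.741.

144.74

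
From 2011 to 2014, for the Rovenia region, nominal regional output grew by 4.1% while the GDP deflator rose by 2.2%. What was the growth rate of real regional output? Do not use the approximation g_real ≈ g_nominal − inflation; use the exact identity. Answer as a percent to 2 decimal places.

(1 + g_nom) = (1 + g_real)(1 + π), so g_real = 1.0410 / 1.0220 − 1 = 0.01859.

1.86%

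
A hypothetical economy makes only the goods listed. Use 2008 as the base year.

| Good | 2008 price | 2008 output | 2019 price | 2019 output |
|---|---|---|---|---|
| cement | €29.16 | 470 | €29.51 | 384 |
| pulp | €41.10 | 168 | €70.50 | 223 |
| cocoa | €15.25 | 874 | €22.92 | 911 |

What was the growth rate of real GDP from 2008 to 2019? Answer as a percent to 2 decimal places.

Real GDP 2008 = Nominal GDP 2008 = 29.16·470 + 41.10·168 + 15.25·874 = 33938.50.
Real GDP 2019 (at 2008 prices) = 29.16·384 + 41.10·223 + 15.25·911 = 34255.49.
Real growth = 34255.49/33938.50 − 1 = 0.0093.

0.93%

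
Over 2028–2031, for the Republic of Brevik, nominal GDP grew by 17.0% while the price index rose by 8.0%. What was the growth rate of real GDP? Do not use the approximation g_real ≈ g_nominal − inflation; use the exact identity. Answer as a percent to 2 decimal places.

8.33%

(1 + g_nom) = (1 + g_real)(1 + π), so g_real = 1.1700 / 1.0800 − 1 = 0.08333.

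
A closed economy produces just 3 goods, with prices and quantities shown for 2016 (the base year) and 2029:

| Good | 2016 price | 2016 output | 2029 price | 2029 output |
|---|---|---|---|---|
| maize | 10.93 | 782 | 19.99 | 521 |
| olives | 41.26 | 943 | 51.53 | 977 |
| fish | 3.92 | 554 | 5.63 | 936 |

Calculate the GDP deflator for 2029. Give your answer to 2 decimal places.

132.92

Nominal GDP 2029 = 19.99·521 + 51.53·977 + 5.63·936 = 66029.28.
Real GDP 2029 (at 2016 prices) = 10.93·521 + 41.26·977 + 3.92·936 = 49674.67.
Deflator = Nominal/Real × 100 = 66029.28/49674.67 × 100 = 132.923.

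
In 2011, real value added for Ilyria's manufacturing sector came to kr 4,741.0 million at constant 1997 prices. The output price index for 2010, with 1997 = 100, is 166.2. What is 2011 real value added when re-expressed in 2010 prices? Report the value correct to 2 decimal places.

Real value added in 2010 prices = Real value added in 1997 prices × (P_2010/P_1997) = 4741.0 × 1.662 = 7879.54.

kr 7,879.54 million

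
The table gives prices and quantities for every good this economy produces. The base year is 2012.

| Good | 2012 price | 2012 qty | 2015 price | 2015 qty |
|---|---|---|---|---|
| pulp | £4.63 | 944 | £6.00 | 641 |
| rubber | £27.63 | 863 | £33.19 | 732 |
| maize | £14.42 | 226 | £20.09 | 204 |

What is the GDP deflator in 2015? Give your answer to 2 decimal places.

123.36

Nominal GDP 2015 = 6.00·641 + 33.19·732 + 20.09·204 = 32239.44.
Real GDP 2015 (at 2012 prices) = 4.63·641 + 27.63·732 + 14.42·204 = 26134.67.
Deflator = Nominal/Real × 100 = 32239.44/26134.67 × 100 = 123.359.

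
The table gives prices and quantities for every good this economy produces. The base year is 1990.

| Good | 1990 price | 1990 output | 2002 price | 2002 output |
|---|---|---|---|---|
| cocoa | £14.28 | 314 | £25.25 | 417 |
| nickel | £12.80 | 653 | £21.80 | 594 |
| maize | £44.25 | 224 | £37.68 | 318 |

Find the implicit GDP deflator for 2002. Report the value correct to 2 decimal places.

Nominal GDP 2002 = 25.25·417 + 21.80·594 + 37.68·318 = 35460.69.
Real GDP 2002 (at 1990 prices) = 14.28·417 + 12.80·594 + 44.25·318 = 27629.46.
Deflator = Nominal/Real × 100 = 35460.69/27629.46 × 100 = 128.344.

128.34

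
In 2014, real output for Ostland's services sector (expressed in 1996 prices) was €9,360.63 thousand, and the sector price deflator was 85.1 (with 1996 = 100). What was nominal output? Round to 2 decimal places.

€7,965.90 thousand

Nominal output = Real × (sector price deflator/100) = 9360.63 × 0.851 = 7965.90.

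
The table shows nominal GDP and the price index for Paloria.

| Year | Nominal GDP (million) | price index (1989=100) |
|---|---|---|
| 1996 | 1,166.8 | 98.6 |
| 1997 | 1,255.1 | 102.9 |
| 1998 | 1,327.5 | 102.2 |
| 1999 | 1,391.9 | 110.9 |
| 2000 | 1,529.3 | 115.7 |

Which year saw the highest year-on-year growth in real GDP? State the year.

1997: real = 1255.1/1.029 = 1219.73; growth vs 1996 (1183.37) = 3.07%.
1998: real = 1327.5/1.022 = 1298.92; growth vs 1997 (1219.73) = 6.49%.
1999: real = 1391.9/1.109 = 1255.09; growth vs 1998 (1298.92) = -3.37%.
2000: real = 1529.3/1.157 = 1321.78; growth vs 1999 (1255.09) = 5.31%.

1998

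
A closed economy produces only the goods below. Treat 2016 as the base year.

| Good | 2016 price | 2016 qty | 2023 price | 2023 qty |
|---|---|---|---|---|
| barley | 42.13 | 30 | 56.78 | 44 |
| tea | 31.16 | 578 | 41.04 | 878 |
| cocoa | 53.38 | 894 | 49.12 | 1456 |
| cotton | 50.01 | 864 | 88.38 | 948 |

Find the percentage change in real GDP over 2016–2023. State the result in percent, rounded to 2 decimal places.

40.05%

Real GDP 2016 = Nominal GDP 2016 = 42.13·30 + 31.16·578 + 53.38·894 + 50.01·864 = 110204.74.
Real GDP 2023 (at 2016 prices) = 42.13·44 + 31.16·878 + 53.38·1456 + 50.01·948 = 154342.96.
Real growth = 154342.96/110204.74 − 1 = 0.4005.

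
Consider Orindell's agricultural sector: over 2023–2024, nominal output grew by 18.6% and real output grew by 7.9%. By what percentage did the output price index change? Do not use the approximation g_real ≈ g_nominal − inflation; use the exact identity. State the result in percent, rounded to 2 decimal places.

9.92%

(1 + g_nom) = (1 + g_real)(1 + π), so π = 1.1860 / 1.0790 − 1 = 0.09917.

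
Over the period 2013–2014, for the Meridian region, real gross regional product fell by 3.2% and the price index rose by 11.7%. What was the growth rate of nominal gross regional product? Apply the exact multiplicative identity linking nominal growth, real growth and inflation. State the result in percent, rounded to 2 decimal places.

(1 + g_nom) = (1 + g_real)(1 + π) = 0.9680 × 1.1170 = 1.08126.

8.13%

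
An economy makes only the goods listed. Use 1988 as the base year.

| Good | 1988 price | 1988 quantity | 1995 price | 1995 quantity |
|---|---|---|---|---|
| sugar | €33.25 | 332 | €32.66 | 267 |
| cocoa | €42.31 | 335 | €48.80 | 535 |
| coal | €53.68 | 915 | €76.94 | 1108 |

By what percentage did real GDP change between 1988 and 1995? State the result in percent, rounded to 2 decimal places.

Real GDP 1988 = Nominal GDP 1988 = 33.25·332 + 42.31·335 + 53.68·915 = 74330.05.
Real GDP 1995 (at 1988 prices) = 33.25·267 + 42.31·535 + 53.68·1108 = 90991.04.
Real growth = 90991.04/74330.05 − 1 = 0.2241.

22.41%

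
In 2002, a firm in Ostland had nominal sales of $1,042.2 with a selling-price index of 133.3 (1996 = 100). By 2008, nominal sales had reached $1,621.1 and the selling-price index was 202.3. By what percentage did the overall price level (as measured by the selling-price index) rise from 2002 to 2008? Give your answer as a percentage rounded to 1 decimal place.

51.8%

Price-level change = 202.3 / 133.3 − 1 = 0.5176.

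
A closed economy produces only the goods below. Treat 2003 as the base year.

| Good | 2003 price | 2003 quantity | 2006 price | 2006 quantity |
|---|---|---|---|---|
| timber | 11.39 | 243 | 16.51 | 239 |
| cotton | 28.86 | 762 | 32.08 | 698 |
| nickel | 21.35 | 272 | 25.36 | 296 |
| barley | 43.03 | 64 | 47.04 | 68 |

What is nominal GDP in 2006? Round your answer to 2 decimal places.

37043.01

Nominal GDP 2006 = Σ (p_2006 × q_2006) = 16.51·239 + 32.08·698 + 25.36·296 + 47.04·68 = 37043.01.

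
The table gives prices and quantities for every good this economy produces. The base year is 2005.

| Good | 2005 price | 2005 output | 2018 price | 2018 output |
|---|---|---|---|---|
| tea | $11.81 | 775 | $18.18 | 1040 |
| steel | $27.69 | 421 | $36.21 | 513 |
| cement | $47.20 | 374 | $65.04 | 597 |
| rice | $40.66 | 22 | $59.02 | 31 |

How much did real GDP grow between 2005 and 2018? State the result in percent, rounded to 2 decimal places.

42.10%

Real GDP 2005 = Nominal GDP 2005 = 11.81·775 + 27.69·421 + 47.20·374 + 40.66·22 = 39357.56.
Real GDP 2018 (at 2005 prices) = 11.81·1040 + 27.69·513 + 47.20·597 + 40.66·31 = 55926.23.
Real growth = 55926.23/39357.56 − 1 = 0.4210.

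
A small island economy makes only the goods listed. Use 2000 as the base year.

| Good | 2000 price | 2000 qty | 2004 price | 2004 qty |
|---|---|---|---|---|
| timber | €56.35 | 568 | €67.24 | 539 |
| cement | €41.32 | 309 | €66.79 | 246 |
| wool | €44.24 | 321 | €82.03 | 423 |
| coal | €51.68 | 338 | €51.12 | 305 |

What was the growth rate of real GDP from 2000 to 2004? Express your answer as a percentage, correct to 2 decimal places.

Real GDP 2000 = Nominal GDP 2000 = 56.35·568 + 41.32·309 + 44.24·321 + 51.68·338 = 76443.56.
Real GDP 2004 (at 2000 prices) = 56.35·539 + 41.32·246 + 44.24·423 + 51.68·305 = 75013.29.
Real growth = 75013.29/76443.56 − 1 = -0.0187.

-1.87%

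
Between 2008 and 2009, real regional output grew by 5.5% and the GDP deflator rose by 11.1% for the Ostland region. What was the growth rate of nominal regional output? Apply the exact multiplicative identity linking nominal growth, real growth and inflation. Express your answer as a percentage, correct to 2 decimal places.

(1 + g_nom) = (1 + g_real)(1 + π) = 1.0550 × 1.1110 = 1.17211.

17.21%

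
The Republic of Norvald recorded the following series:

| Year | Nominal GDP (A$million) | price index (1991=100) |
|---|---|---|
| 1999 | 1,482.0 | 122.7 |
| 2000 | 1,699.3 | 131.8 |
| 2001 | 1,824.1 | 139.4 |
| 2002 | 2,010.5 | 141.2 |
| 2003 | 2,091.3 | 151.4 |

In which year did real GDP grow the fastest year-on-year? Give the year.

2000: real = 1699.3/1.318 = 1289.30; growth vs 1999 (1207.82) = 6.75%.
2001: real = 1824.1/1.394 = 1308.54; growth vs 2000 (1289.30) = 1.49%.
2002: real = 2010.5/1.412 = 1423.87; growth vs 2001 (1308.54) = 8.81%.
2003: real = 2091.3/1.514 = 1381.31; growth vs 2002 (1423.87) = -2.99%.

2002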